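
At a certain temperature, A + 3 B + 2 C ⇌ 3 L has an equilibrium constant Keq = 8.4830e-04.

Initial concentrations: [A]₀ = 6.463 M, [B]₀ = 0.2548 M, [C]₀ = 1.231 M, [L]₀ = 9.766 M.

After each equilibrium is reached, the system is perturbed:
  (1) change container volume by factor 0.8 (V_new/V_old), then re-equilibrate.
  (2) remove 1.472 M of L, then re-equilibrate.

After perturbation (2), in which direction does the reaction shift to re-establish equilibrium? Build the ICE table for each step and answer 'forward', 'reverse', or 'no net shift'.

Direction: forward

Q₀ = 5749 vs Keq = 8.4830e-04 ⇒ Q>K, reverse
Step 1:
                  A         B         C         L
  init        6.463    0.2548     1.231     9.766
  Δ           2.022     6.067     4.045    -6.067
  eq          8.485     6.322     5.276     3.699
  solve Keq expr → x = -2.022; check Q = 8.4830e-04
Then change container volume by factor 0.8 (V_new/V_old).
Step 2:
                  A         B         C         L
  init        10.61     7.902     6.595     4.624
  Δ          -0.179    -0.537    -0.358     0.537
  eq          10.43     7.365     6.237     5.161
  solve Keq expr → x = 0.179; check Q = 8.4830e-04
Then remove 1.472 M of L.
Step 3:
                  A         B         C         L
  init        10.43     7.365     6.237     3.689
  Δ         -0.2353    -0.706   -0.4706     0.706
  eq          10.19     6.659     5.766     4.395
  solve Keq expr → x = 0.2353; check Q = 8.4830e-04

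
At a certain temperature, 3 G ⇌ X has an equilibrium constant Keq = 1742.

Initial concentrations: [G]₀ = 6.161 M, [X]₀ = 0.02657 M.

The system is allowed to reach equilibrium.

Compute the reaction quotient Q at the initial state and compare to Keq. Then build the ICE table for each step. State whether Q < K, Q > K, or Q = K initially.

Q₀ = 1.1362e-04; Q < K (proceeds forward)

Q₀ = 1.1362e-04 vs Keq = 1742 ⇒ Q<K, forward
Step 1:
                   G          X
  I            6.161    0.02657
  C           -6.056      2.019
  E           0.1055      2.045
  solve Keq expr → x = 2.019; check Q = 1742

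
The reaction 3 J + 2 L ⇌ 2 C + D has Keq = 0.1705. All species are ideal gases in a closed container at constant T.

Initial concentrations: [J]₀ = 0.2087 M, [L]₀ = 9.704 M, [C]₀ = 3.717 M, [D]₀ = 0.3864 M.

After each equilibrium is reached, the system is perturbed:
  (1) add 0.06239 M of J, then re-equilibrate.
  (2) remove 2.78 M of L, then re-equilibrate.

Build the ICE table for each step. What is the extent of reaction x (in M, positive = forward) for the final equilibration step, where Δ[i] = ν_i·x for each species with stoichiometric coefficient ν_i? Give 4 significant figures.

x = -0.03357 M

Q₀ = 6.237 vs Keq = 0.1705 ⇒ Q>K, reverse
Step 1:
                  J         L         C         D
  I          0.2087     9.704     3.717    0.3864
  C          0.3654    0.2436   -0.2436   -0.1218
  E          0.5741     9.948     3.473    0.2646
  solve Keq expr → x = -0.1218; check Q = 0.1705
Then add 0.06239 M of J.
Step 2:
                  J         L         C         D
  I          0.6365     9.948     3.473    0.2646
  C        -0.04664  -0.03109   0.03109   0.01555
  E          0.5898     9.916     3.505    0.2802
  solve Keq expr → x = 0.01555; check Q = 0.1705
Then remove 2.78 M of L.
Step 3:
                  J         L         C         D
  I          0.5898     7.136     3.505    0.2802
  C          0.1007   0.06714  -0.06714  -0.03357
  E          0.6905     7.204     3.437    0.2466
  solve Keq expr → x = -0.03357; check Q = 0.1705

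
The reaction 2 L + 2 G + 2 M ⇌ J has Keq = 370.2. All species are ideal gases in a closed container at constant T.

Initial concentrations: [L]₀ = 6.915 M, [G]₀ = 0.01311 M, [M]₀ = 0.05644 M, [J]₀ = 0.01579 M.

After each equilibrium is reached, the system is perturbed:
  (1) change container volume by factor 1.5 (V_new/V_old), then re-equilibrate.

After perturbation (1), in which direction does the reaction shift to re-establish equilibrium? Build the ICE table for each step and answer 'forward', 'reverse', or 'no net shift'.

Direction: reverse

Q₀ = 603.1 vs Keq = 370.2 ⇒ Q>K, reverse
Step 1:
                    L           G           M           J
  I             6.915     0.01311     0.05644     0.01579
  C          0.002344    0.002344    0.002344   -0.001172
  E             6.917     0.01545     0.05878     0.01462
  solve Keq expr → x = -0.001172; check Q = 370.2
Then change container volume by factor 1.5 (V_new/V_old).
Step 2:
                    L           G           M           J
  I             4.612      0.0103     0.03919    0.009745
  C          0.007894    0.007894    0.007894   -0.003947
  E             4.619      0.0182     0.04708    0.005798
  solve Keq expr → x = -0.003947; check Q = 370.2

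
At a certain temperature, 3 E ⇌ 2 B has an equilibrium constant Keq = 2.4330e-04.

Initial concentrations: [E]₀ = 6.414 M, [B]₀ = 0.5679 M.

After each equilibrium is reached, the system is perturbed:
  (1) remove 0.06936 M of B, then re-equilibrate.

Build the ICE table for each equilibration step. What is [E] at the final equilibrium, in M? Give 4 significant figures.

Q₀ = 0.001222 vs Keq = 2.4330e-04 ⇒ Q>K, reverse
Step 1:
                   E          B
  Initial      6.414     0.5679
  Change      0.4327    -0.2885
  Equil        6.847     0.2794
  solve Keq expr → x = -0.1442; check Q = 2.4330e-04
Then remove 0.06936 M of B.
Step 2:
                   E          B
  Initial      6.847     0.2101
  Change    -0.09532    0.06354
  Equil        6.751     0.2736
  solve Keq expr → x = 0.03177; check Q = 2.4330e-04

[E]_eq = 6.751 M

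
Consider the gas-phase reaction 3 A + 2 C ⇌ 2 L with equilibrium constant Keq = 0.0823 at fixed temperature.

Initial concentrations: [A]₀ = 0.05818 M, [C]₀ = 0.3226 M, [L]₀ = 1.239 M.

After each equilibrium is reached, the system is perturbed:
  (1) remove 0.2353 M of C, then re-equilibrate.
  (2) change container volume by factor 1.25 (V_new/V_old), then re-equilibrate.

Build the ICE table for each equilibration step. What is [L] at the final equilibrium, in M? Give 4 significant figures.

[L]_eq = 0.2711 M

Q₀ = 7.4902e+04 vs Keq = 0.0823 ⇒ Q>K, reverse
Step 1:
                  A         C         L
  init      0.05818    0.3226     1.239
  Δ           1.189     0.793    -0.793
  eq          1.248     1.116     0.446
  solve Keq expr → x = -0.3965; check Q = 0.0823
Then remove 0.2353 M of C.
Step 2:
                  A         C         L
  init        1.248    0.8803     0.446
  Δ         0.06797   0.04531  -0.04531
  eq          1.316    0.9256    0.4007
  solve Keq expr → x = -0.02266; check Q = 0.0823
Then change container volume by factor 1.25 (V_new/V_old).
Step 3:
                  A         C         L
  init        1.053    0.7405    0.3206
  Δ         0.07426    0.0495   -0.0495
  eq          1.127      0.79    0.2711
  solve Keq expr → x = -0.02475; check Q = 0.0823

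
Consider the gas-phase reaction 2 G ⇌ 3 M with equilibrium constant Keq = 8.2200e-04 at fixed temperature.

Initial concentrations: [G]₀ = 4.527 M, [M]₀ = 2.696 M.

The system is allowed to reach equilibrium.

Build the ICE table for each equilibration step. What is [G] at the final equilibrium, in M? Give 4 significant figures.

[G]_eq = 6.115 M

Q₀ = 0.9562 vs Keq = 8.2200e-04 ⇒ Q>K, reverse
Step 1:
                   G          M
  I            4.527      2.696
  C            1.588     -2.383
  E            6.115     0.3133
  solve Keq expr → x = -0.7942; check Q = 8.2200e-04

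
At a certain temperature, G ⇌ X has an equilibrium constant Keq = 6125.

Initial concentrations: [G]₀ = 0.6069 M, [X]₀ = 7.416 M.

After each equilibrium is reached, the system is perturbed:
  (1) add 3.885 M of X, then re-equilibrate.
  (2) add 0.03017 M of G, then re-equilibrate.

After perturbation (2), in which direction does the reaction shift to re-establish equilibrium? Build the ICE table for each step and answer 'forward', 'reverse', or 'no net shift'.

Direction: forward

Q₀ = 12.22 vs Keq = 6125 ⇒ Q<K, forward
Step 1:
                   G          X
  I           0.6069      7.416
  C          -0.6056     0.6056
  E          0.00131      8.022
  solve Keq expr → x = 0.6056; check Q = 6125
Then add 3.885 M of X.
Step 2:
                   G          X
  I          0.00131      11.91
  C       6.3418e-04 -6.3418e-04
  E         0.001944      11.91
  solve Keq expr → x = -6.3418e-04; check Q = 6125
Then add 0.03017 M of G.
Step 3:
                   G          X
  I          0.03211      11.91
  C         -0.03017    0.03017
  E         0.001949      11.94
  solve Keq expr → x = 0.03017; check Q = 6125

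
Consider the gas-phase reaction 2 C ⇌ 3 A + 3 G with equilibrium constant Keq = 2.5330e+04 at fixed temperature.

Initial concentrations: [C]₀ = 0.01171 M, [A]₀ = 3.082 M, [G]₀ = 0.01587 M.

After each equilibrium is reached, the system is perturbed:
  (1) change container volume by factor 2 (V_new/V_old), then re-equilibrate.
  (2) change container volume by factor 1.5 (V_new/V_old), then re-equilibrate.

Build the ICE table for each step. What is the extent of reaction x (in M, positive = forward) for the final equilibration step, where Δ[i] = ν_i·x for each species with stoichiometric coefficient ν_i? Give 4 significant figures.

x = 4.8275e-06 M

Q₀ = 0.8533 vs Keq = 2.5330e+04 ⇒ Q<K, forward
Step 1:
                  C         A         G
  init      0.01171     3.082   0.01587
  Δ         -0.0115   0.01725   0.01725
  eq      2.0668e-04     3.099   0.03312
  solve Keq expr → x = 0.005752; check Q = 2.5330e+04
Then change container volume by factor 2 (V_new/V_old).
Step 2:
                  C         A         G
  init    1.0334e-04      1.55   0.01656
  Δ       -7.7231e-05 1.1585e-04 1.1585e-04
  eq      2.6110e-05      1.55   0.01668
  solve Keq expr → x = 3.8616e-05; check Q = 2.5330e+04
Then change container volume by factor 1.5 (V_new/V_old).
Step 3:
                  C         A         G
  init    1.7406e-05     1.033   0.01112
  Δ       -9.6550e-06 1.4482e-05 1.4482e-05
  eq      7.7515e-06     1.033   0.01113
  solve Keq expr → x = 4.8275e-06; check Q = 2.5330e+04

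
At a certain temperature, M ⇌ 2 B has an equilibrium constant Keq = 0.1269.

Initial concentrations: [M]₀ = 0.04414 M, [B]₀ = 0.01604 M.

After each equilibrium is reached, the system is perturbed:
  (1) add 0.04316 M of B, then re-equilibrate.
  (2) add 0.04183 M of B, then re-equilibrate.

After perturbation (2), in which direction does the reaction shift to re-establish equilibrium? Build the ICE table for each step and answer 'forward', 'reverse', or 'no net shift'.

Q₀ = 0.005829 vs Keq = 0.1269 ⇒ Q<K, forward
Step 1:
                   M          B
  Initial    0.04414    0.01604
  Change    -0.01978    0.03956
  Equil      0.02436     0.0556
  solve Keq expr → x = 0.01978; check Q = 0.1269
Then add 0.04316 M of B.
Step 2:
                   M          B
  Initial    0.02436    0.09876
  Change     0.01434   -0.02868
  Equil       0.0387    0.07008
  solve Keq expr → x = -0.01434; check Q = 0.1269
Then add 0.04183 M of B.
Step 3:
                   M          B
  Initial     0.0387     0.1119
  Change     0.01477   -0.02954
  Equil      0.05347    0.08237
  solve Keq expr → x = -0.01477; check Q = 0.1269

Direction: reverse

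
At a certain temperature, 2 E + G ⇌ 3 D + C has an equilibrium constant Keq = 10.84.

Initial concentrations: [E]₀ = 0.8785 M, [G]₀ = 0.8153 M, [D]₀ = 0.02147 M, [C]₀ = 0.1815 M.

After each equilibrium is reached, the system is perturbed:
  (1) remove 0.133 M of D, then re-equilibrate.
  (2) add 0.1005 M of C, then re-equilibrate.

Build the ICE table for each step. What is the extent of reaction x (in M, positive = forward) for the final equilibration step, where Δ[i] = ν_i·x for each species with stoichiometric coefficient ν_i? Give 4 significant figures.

x = -0.00594 M

Q₀ = 2.8548e-06 vs Keq = 10.84 ⇒ Q<K, forward
Step 1:
                   E          G          D          C
  init        0.8785     0.8153    0.02147     0.1815
  Δ          -0.6099    -0.3049     0.9148     0.3049
  eq          0.2686     0.5104     0.9363     0.4864
  solve Keq expr → x = 0.3049; check Q = 10.84
Then remove 0.133 M of D.
Step 2:
                   E          G          D          C
  init        0.2686     0.5104     0.8033     0.4864
  Δ         -0.02994   -0.01497    0.04491    0.01497
  eq          0.2387     0.4954     0.8482     0.5014
  solve Keq expr → x = 0.01497; check Q = 10.84
Then add 0.1005 M of C.
Step 3:
                   E          G          D          C
  init        0.2387     0.4954     0.8482     0.6019
  Δ          0.01188    0.00594   -0.01782   -0.00594
  eq          0.2506     0.5013     0.8304      0.596
  solve Keq expr → x = -0.00594; check Q = 10.84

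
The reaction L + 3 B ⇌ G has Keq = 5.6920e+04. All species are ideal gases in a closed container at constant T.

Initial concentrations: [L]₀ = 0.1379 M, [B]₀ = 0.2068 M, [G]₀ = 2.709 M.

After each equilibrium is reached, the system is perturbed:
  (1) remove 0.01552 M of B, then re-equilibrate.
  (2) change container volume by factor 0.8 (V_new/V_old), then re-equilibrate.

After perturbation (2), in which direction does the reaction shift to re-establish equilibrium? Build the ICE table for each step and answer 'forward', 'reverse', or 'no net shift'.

Direction: forward

Q₀ = 2221 vs Keq = 5.6920e+04 ⇒ Q<K, forward
Step 1:
                   L          B          G
  Initial     0.1379     0.2068      2.709
  Change    -0.04237    -0.1271    0.04237
  Equil      0.09553    0.07969      2.751
  solve Keq expr → x = 0.04237; check Q = 5.6920e+04
Then remove 0.01552 M of B.
Step 2:
                   L          B          G
  Initial    0.09553    0.06417      2.751
  Change    0.004734     0.0142  -0.004734
  Equil       0.1003    0.07837      2.747
  solve Keq expr → x = -0.004734; check Q = 5.6920e+04
Then change container volume by factor 0.8 (V_new/V_old).
Step 3:
                   L          B          G
  Initial     0.1253    0.09796      3.433
  Change   -0.006078   -0.01824   0.006078
  Equil       0.1192    0.07972      3.439
  solve Keq expr → x = 0.006078; check Q = 5.6920e+04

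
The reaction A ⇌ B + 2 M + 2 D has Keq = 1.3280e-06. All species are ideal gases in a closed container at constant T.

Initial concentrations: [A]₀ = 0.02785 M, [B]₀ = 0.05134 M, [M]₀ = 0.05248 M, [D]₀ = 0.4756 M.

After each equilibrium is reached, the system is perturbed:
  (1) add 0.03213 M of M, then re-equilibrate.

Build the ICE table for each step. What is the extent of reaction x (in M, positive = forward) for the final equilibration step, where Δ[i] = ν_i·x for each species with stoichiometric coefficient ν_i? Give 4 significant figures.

x = -0.01458 M

Q₀ = 0.001148 vs Keq = 1.3280e-06 ⇒ Q>K, reverse
Step 1:
                  A         B         M         D
  I         0.02785   0.05134   0.05248    0.4756
  C         0.02436  -0.02436  -0.04872  -0.04872
  E         0.05221   0.02698  0.003756    0.4269
  solve Keq expr → x = -0.02436; check Q = 1.3280e-06
Then add 0.03213 M of M.
Step 2:
                  A         B         M         D
  I         0.05221   0.02698   0.03589    0.4269
  C         0.01458  -0.01458  -0.02916  -0.02916
  E         0.06679    0.0124  0.006725    0.3977
  solve Keq expr → x = -0.01458; check Q = 1.3280e-06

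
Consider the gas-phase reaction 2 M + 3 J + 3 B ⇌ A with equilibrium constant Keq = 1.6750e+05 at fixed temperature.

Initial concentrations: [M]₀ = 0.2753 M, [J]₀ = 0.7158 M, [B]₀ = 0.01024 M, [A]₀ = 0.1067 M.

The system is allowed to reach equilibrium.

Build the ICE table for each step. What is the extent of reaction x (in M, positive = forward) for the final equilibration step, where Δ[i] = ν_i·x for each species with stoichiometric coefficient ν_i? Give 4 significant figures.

Q₀ = 3.5750e+06 vs Keq = 1.6750e+05 ⇒ Q>K, reverse
Step 1:
                    M           J           B           A
  I            0.2753      0.7158     0.01024      0.1067
  C            0.0109     0.01635     0.01635   -0.005451
  E            0.2862      0.7322     0.02659      0.1012
  solve Keq expr → x = -0.005451; check Q = 1.6750e+05

x = -0.005451 M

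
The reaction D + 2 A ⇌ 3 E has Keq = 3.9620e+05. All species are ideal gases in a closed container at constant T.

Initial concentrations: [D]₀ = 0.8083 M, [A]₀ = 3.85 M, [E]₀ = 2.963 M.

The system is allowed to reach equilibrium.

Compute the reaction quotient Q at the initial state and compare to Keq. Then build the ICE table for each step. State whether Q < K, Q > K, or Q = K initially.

Q₀ = 2.171 vs Keq = 3.9620e+05 ⇒ Q<K, forward
Step 1:
                   D          A          E
  I           0.8083       3.85      2.963
  C          -0.8082     -1.616      2.425
  E       7.9121e-05      2.234      5.388
  solve Keq expr → x = 0.8082; check Q = 3.9620e+05

Q₀ = 2.171; Q < K (proceeds forward)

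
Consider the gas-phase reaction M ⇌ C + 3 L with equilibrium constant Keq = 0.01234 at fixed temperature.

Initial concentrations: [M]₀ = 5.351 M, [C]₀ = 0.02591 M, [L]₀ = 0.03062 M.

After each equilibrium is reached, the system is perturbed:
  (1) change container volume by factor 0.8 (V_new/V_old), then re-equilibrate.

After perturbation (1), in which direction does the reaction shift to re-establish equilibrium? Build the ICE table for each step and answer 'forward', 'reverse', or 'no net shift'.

Q₀ = 1.3901e-07 vs Keq = 0.01234 ⇒ Q<K, forward
Step 1:
                  M         C         L
  I           5.351   0.02591   0.03062
  C         -0.2062    0.2062    0.6185
  E           5.145    0.2321    0.6492
  solve Keq expr → x = 0.2062; check Q = 0.01234
Then change container volume by factor 0.8 (V_new/V_old).
Step 2:
                  M         C         L
  I           6.431    0.2901    0.8114
  C         0.04202  -0.04202    -0.126
  E           6.473    0.2481    0.6854
  solve Keq expr → x = -0.04202; check Q = 0.01234

Direction: reverse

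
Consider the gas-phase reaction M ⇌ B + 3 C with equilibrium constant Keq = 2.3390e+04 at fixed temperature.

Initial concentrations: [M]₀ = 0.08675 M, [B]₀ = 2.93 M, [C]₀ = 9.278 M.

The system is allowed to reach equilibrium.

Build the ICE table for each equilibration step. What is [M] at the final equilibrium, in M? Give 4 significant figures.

Q₀ = 2.6975e+04 vs Keq = 2.3390e+04 ⇒ Q>K, reverse
Step 1:
                  M         B         C
  init      0.08675      2.93     9.278
  Δ         0.01176  -0.01176  -0.03529
  eq        0.09851     2.918     9.243
  solve Keq expr → x = -0.01176; check Q = 2.3390e+04

[M]_eq = 0.09851 M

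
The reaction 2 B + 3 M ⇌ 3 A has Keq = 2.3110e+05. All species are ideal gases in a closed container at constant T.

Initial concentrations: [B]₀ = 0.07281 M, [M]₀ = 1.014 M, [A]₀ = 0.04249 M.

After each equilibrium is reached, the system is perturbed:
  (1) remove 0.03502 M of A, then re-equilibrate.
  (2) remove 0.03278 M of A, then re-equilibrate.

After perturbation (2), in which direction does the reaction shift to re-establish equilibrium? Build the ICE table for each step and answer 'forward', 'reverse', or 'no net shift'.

Q₀ = 0.01388 vs Keq = 2.3110e+05 ⇒ Q<K, forward
Step 1:
                    B           M           A
  Initial     0.07281       1.014     0.04249
  Change     -0.07267      -0.109       0.109
  Equil    1.4247e-04       0.905      0.1515
  solve Keq expr → x = 0.03633; check Q = 2.3110e+05
Then remove 0.03502 M of A.
Step 2:
                    B           M           A
  Initial  1.4247e-04       0.905      0.1165
  Change  -4.6327e-05 -6.9491e-05  6.9491e-05
  Equil    9.6138e-05      0.9049      0.1165
  solve Keq expr → x = 2.3164e-05; check Q = 2.3110e+05
Then remove 0.03278 M of A.
Step 3:
                    B           M           A
  Initial  9.6138e-05      0.9049     0.08376
  Change  -3.7495e-05 -5.6242e-05  5.6242e-05
  Equil    5.8643e-05      0.9049     0.08382
  solve Keq expr → x = 1.8747e-05; check Q = 2.3110e+05

Direction: forward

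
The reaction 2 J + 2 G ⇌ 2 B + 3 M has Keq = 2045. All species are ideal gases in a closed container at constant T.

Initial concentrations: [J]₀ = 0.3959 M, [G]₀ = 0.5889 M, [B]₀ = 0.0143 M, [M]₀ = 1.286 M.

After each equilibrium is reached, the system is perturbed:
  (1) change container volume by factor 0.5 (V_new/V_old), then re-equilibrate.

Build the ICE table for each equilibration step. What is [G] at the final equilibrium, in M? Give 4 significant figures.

Q₀ = 0.008001 vs Keq = 2045 ⇒ Q<K, forward
Step 1:
                   J          G          B          M
  init        0.3959     0.5889     0.0143      1.286
  Δ          -0.3274    -0.3274     0.3274     0.4911
  eq         0.06847     0.2615     0.3417      1.777
  solve Keq expr → x = 0.1637; check Q = 2045
Then change container volume by factor 0.5 (V_new/V_old).
Step 2:
                   J          G          B          M
  init        0.1369     0.5229     0.6835      3.554
  Δ          0.03289    0.03289   -0.03289   -0.04934
  eq          0.1698     0.5558     0.6506      3.505
  solve Keq expr → x = -0.01645; check Q = 2045

[G]_eq = 0.5558 M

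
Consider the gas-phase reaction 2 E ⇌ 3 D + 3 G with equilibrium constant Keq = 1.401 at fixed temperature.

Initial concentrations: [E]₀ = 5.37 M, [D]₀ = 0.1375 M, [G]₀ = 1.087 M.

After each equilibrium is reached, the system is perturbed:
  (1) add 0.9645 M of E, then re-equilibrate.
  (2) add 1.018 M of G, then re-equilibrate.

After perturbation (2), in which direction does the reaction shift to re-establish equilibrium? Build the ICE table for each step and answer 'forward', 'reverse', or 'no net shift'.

Direction: reverse

Q₀ = 1.1578e-04 vs Keq = 1.401 ⇒ Q<K, forward
Step 1:
                  E         D         G
  I            5.37    0.1375     1.087
  C         -0.8038     1.206     1.206
  E           4.566     1.343     2.293
  solve Keq expr → x = 0.4019; check Q = 1.401
Then add 0.9645 M of E.
Step 2:
                  E         D         G
  I           5.531     1.343     2.293
  C        -0.06956    0.1043    0.1043
  E           5.461     1.448     2.397
  solve Keq expr → x = 0.03478; check Q = 1.401
Then add 1.018 M of G.
Step 3:
                  E         D         G
  I           5.461     1.448     3.415
  C           0.203   -0.3045   -0.3045
  E           5.664     1.143     3.111
  solve Keq expr → x = -0.1015; check Q = 1.401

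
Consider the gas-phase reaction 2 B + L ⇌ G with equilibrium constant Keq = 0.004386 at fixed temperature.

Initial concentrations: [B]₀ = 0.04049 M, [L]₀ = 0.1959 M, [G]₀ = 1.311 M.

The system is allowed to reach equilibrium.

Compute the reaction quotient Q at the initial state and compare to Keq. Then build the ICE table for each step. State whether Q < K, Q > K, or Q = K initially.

Q₀ = 4082 vs Keq = 0.004386 ⇒ Q>K, reverse
Step 1:
                   B          L          G
  I          0.04049     0.1959      1.311
  C            2.537      1.268     -1.268
  E            2.577      1.464    0.04266
  solve Keq expr → x = -1.268; check Q = 0.004386

Q₀ = 4082; Q > K (proceeds reverse)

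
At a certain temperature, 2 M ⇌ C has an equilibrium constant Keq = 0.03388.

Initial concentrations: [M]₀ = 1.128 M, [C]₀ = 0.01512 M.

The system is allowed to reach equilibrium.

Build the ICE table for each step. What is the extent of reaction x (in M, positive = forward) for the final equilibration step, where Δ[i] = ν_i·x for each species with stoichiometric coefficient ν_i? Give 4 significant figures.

Q₀ = 0.01188 vs Keq = 0.03388 ⇒ Q<K, forward
Step 1:
                  M         C
  Initial     1.128   0.01512
  Change   -0.04869   0.02435
  Equil       1.079   0.03947
  solve Keq expr → x = 0.02435; check Q = 0.03388

x = 0.02435 M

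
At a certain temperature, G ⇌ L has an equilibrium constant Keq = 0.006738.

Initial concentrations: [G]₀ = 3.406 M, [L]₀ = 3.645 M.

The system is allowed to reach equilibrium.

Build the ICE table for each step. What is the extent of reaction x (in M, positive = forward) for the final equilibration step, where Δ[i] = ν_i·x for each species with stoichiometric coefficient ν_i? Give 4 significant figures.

Q₀ = 1.07 vs Keq = 0.006738 ⇒ Q>K, reverse
Step 1:
                    G           L
  I             3.406       3.645
  C             3.598      -3.598
  E             7.004     0.04719
  solve Keq expr → x = -3.598; check Q = 0.006738

x = -3.598 M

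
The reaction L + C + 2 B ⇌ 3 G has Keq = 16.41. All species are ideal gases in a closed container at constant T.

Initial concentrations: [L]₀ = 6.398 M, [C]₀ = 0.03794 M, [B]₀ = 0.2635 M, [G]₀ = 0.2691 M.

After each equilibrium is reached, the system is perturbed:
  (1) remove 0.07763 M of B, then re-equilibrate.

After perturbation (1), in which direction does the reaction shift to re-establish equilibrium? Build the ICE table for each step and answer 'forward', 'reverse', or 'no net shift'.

Direction: reverse

Q₀ = 1.156 vs Keq = 16.41 ⇒ Q<K, forward
Step 1:
                  L         C         B         G
  Initial     6.398   0.03794    0.2635    0.2691
  Change   -0.02811  -0.02811  -0.05622   0.08433
  Equil        6.37   0.00983    0.2073    0.3534
  solve Keq expr → x = 0.02811; check Q = 16.41
Then remove 0.07763 M of B.
Step 2:
                  L         C         B         G
  Initial      6.37   0.00983    0.1297    0.3534
  Change   0.007094  0.007094   0.01419  -0.02128
  Equil       6.377   0.01692    0.1438    0.3321
  solve Keq expr → x = -0.007094; check Q = 16.41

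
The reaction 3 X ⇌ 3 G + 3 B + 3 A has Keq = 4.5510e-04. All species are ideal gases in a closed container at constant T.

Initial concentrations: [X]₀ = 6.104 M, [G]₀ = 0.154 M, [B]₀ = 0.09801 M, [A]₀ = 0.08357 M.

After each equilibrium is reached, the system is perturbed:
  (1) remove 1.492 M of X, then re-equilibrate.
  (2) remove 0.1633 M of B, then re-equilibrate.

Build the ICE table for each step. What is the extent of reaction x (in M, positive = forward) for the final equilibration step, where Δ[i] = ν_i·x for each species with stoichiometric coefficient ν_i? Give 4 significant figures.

x = 0.019 M

Q₀ = 8.8243e-12 vs Keq = 4.5510e-04 ⇒ Q<K, forward
Step 1:
                    X           G           B           A
  I             6.104       0.154     0.09801     0.08357
  C           -0.6379      0.6379      0.6379      0.6379
  E             5.466      0.7919      0.7359      0.7215
  solve Keq expr → x = 0.2126; check Q = 4.5510e-04
Then remove 1.492 M of X.
Step 2:
                    X           G           B           A
  I             3.974      0.7919      0.7359      0.7215
  C           0.07144    -0.07144    -0.07144    -0.07144
  E             4.046      0.7205      0.6645        0.65
  solve Keq expr → x = -0.02381; check Q = 4.5510e-04
Then remove 0.1633 M of B.
Step 3:
                    X           G           B           A
  I             4.046      0.7205      0.5012        0.65
  C          -0.05699     0.05699     0.05699     0.05699
  E             3.989      0.7774      0.5582       0.707
  solve Keq expr → x = 0.019; check Q = 4.5510e-04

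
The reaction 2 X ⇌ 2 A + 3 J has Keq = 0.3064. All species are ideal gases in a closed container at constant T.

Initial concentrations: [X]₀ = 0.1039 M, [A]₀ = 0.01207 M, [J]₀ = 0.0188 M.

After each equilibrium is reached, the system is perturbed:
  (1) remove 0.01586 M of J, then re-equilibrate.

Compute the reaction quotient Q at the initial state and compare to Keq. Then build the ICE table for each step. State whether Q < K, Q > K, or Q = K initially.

Q₀ = 8.9672e-08; Q < K (proceeds forward)

Q₀ = 8.9672e-08 vs Keq = 0.3064 ⇒ Q<K, forward
Step 1:
                  X         A         J
  init       0.1039   0.01207    0.0188
  Δ        -0.09218   0.09218    0.1383
  eq        0.01172    0.1042    0.1571
  solve Keq expr → x = 0.04609; check Q = 0.3064
Then remove 0.01586 M of J.
Step 2:
                  X         A         J
  init      0.01172    0.1042    0.1412
  Δ       -0.001375  0.001375  0.002063
  eq        0.01035    0.1056    0.1433
  solve Keq expr → x = 6.8773e-04; check Q = 0.3064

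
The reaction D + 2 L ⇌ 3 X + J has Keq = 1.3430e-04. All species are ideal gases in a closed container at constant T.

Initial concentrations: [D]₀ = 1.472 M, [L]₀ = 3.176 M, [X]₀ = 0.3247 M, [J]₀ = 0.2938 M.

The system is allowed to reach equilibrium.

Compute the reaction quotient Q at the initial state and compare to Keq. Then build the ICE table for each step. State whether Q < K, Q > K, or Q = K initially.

Q₀ = 6.7738e-04 vs Keq = 1.3430e-04 ⇒ Q>K, reverse
Step 1:
                    D           L           X           J
  init          1.472       3.176      0.3247      0.2938
  Δ           0.04022     0.08045     -0.1207    -0.04022
  eq            1.512       3.256       0.204      0.2536
  solve Keq expr → x = -0.04022; check Q = 1.3430e-04

Q₀ = 6.7738e-04; Q > K (proceeds reverse)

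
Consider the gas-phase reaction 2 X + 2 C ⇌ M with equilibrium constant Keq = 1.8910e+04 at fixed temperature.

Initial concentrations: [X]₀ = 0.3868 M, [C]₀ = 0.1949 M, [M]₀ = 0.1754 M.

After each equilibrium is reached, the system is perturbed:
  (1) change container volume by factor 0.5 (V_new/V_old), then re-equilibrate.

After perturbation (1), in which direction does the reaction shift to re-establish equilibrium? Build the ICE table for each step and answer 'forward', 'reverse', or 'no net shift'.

Q₀ = 30.86 vs Keq = 1.8910e+04 ⇒ Q<K, forward
Step 1:
                   X          C          M
  init        0.3868     0.1949     0.1754
  Δ          -0.1771    -0.1771    0.08854
  eq          0.2097    0.01781     0.2639
  solve Keq expr → x = 0.08854; check Q = 1.8910e+04
Then change container volume by factor 0.5 (V_new/V_old).
Step 2:
                   X          C          M
  init        0.4194    0.03563     0.5279
  Δ         -0.02219   -0.02219    0.01109
  eq          0.3972    0.01344      0.539
  solve Keq expr → x = 0.01109; check Q = 1.8910e+04

Direction: forward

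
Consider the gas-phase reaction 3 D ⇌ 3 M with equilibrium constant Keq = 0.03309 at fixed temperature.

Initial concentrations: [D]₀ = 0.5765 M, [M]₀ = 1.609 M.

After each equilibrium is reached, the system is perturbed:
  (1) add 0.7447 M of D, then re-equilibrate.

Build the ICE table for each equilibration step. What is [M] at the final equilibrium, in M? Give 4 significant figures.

Q₀ = 21.74 vs Keq = 0.03309 ⇒ Q>K, reverse
Step 1:
                   D          M
  init        0.5765      1.609
  Δ            1.078     -1.078
  eq           1.654     0.5311
  solve Keq expr → x = -0.3593; check Q = 0.03309
Then add 0.7447 M of D.
Step 2:
                   D          M
  init         2.399     0.5311
  Δ           -0.181      0.181
  eq           2.218     0.7121
  solve Keq expr → x = 0.06033; check Q = 0.03309

[M]_eq = 0.7121 M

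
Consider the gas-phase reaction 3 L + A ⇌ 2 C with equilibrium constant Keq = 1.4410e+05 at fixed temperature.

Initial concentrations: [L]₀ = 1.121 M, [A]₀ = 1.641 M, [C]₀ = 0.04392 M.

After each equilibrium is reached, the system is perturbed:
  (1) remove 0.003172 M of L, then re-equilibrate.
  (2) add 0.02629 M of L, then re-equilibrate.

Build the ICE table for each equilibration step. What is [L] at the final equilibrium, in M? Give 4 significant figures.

Q₀ = 8.3445e-04 vs Keq = 1.4410e+05 ⇒ Q<K, forward
Step 1:
                   L          A          C
  init         1.121      1.641    0.04392
  Δ           -1.106    -0.3687     0.7374
  eq         0.01493      1.272     0.7813
  solve Keq expr → x = 0.3687; check Q = 1.4410e+05
Then remove 0.003172 M of L.
Step 2:
                   L          A          C
  init       0.01176      1.272     0.7813
  Δ         0.003141   0.001047  -0.002094
  eq          0.0149      1.273     0.7792
  solve Keq expr → x = -0.001047; check Q = 1.4410e+05
Then add 0.02629 M of L.
Step 3:
                   L          A          C
  init       0.04119      1.273     0.7792
  Δ         -0.02604  -0.008678    0.01736
  eq         0.01516      1.265     0.7966
  solve Keq expr → x = 0.008678; check Q = 1.4410e+05

[L]_eq = 0.01516 M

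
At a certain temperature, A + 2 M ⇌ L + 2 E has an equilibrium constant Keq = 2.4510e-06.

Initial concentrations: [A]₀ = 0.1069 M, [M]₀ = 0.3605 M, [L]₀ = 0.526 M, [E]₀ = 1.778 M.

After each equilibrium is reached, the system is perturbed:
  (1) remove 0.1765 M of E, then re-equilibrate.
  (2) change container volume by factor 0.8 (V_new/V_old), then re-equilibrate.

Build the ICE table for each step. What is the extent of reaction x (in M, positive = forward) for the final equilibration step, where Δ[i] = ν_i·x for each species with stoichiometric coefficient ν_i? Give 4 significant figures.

x = 0 M

Q₀ = 119.7 vs Keq = 2.4510e-06 ⇒ Q>K, reverse
Step 1:
                   A          M          L          E
  Initial     0.1069     0.3605      0.526      1.778
  Change       0.526      1.052     -0.526     -1.052
  Equil       0.6329      1.412 5.8716e-06      0.726
  solve Keq expr → x = -0.526; check Q = 2.4510e-06
Then remove 0.1765 M of E.
Step 2:
                   A          M          L          E
  Initial     0.6329      1.412 5.8716e-06     0.5495
  Change  -4.3771e-06 -8.7541e-06 4.3771e-06 8.7541e-06
  Equil       0.6329      1.412 1.0249e-05     0.5495
  solve Keq expr → x = 4.3771e-06; check Q = 2.4510e-06
Then change container volume by factor 0.8 (V_new/V_old).
Step 3:
                   A          M          L          E
  Initial     0.7911      1.766 1.2811e-05     0.6869
  Change           0          0          0          0
  Equil       0.7911      1.766 1.2811e-05     0.6869
  solve Keq expr → x = 0; check Q = 2.4510e-06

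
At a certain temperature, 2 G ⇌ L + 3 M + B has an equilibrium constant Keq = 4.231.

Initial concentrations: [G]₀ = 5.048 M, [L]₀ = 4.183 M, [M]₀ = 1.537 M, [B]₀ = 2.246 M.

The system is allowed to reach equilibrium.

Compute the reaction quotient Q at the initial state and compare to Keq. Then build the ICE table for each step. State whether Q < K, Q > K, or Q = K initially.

Q₀ = 1.339 vs Keq = 4.231 ⇒ Q<K, forward
Step 1:
                   G          L          M          B
  I            5.048      4.183      1.537      2.246
  C          -0.3532     0.1766     0.5299     0.1766
  E            4.695       4.36      2.067      2.423
  solve Keq expr → x = 0.1766; check Q = 4.231

Q₀ = 1.339; Q < K (proceeds forward)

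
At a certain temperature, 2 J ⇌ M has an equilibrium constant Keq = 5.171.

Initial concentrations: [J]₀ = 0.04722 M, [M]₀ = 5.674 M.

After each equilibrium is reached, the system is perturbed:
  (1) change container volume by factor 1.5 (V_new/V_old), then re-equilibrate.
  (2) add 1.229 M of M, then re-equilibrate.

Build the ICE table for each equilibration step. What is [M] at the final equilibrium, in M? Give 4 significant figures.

Q₀ = 2545 vs Keq = 5.171 ⇒ Q>K, reverse
Step 1:
                   J          M
  I          0.04722      5.674
  C           0.9552    -0.4776
  E            1.002      5.196
  solve Keq expr → x = -0.4776; check Q = 5.171
Then change container volume by factor 1.5 (V_new/V_old).
Step 2:
                   J          M
  I           0.6683      3.464
  C           0.1418   -0.07089
  E           0.8101      3.393
  solve Keq expr → x = -0.07089; check Q = 5.171
Then add 1.229 M of M.
Step 3:
                   J          M
  I           0.8101      4.622
  C           0.1288   -0.06439
  E           0.9389      4.558
  solve Keq expr → x = -0.06439; check Q = 5.171

[M]_eq = 4.558 M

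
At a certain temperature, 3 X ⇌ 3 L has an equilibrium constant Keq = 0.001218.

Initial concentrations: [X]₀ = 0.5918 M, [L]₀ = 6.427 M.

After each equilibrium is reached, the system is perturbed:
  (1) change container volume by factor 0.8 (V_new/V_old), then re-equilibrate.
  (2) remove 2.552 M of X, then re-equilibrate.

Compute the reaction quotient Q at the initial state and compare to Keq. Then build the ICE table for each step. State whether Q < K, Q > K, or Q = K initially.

Q₀ = 1281; Q > K (proceeds reverse)

Q₀ = 1281 vs Keq = 0.001218 ⇒ Q>K, reverse
Step 1:
                    X           L
  Initial      0.5918       6.427
  Change         5.75       -5.75
  Equil         6.342      0.6772
  solve Keq expr → x = -1.917; check Q = 0.001218
Then change container volume by factor 0.8 (V_new/V_old).
Step 2:
                    X           L
  Initial       7.927      0.8466
  Change            0           0
  Equil         7.927      0.8466
  solve Keq expr → x = 0; check Q = 0.001218
Then remove 2.552 M of X.
Step 3:
                    X           L
  Initial       5.375      0.8466
  Change       0.2462     -0.2462
  Equil         5.621      0.6003
  solve Keq expr → x = -0.08208; check Q = 0.001218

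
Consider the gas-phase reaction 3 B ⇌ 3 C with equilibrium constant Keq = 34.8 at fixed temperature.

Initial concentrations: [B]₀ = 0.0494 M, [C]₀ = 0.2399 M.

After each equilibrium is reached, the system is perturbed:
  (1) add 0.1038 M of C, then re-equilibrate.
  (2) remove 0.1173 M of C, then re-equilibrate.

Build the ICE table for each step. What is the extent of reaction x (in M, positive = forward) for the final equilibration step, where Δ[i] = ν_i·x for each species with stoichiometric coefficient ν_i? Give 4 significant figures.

Q₀ = 114.5 vs Keq = 34.8 ⇒ Q>K, reverse
Step 1:
                   B          C
  I           0.0494     0.2399
  C          0.01843   -0.01843
  E          0.06783     0.2215
  solve Keq expr → x = -0.006145; check Q = 34.8
Then add 0.1038 M of C.
Step 2:
                   B          C
  I          0.06783     0.3253
  C          0.02434   -0.02434
  E          0.09217     0.3009
  solve Keq expr → x = -0.008113; check Q = 34.8
Then remove 0.1173 M of C.
Step 3:
                   B          C
  I          0.09217     0.1836
  C          -0.0275     0.0275
  E          0.06467     0.2111
  solve Keq expr → x = 0.009168; check Q = 34.8

x = 0.009168 M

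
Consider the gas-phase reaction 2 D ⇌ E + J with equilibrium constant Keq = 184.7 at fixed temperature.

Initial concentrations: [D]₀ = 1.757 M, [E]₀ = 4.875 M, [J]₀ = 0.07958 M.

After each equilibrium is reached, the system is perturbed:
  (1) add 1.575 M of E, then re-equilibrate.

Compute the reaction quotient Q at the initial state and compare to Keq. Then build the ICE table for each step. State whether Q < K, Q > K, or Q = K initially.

Q₀ = 0.1257; Q < K (proceeds forward)

Q₀ = 0.1257 vs Keq = 184.7 ⇒ Q<K, forward
Step 1:
                  D         E         J
  I           1.757     4.875   0.07958
  C          -1.593    0.7965    0.7965
  E           0.164     5.671    0.8761
  solve Keq expr → x = 0.7965; check Q = 184.7
Then add 1.575 M of E.
Step 2:
                  D         E         J
  I           0.164     7.246    0.8761
  C         0.02018  -0.01009  -0.01009
  E          0.1842     7.236     0.866
  solve Keq expr → x = -0.01009; check Q = 184.7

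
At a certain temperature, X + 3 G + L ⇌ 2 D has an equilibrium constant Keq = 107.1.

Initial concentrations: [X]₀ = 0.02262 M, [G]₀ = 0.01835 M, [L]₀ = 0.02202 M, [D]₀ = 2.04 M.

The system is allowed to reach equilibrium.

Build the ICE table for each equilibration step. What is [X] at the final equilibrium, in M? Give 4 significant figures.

Q₀ = 1.3522e+09 vs Keq = 107.1 ⇒ Q>K, reverse
Step 1:
                  X         G         L         D
  init      0.02262   0.01835   0.02202      2.04
  Δ          0.2313    0.6938    0.2313   -0.4626
  eq         0.2539    0.7122    0.2533     1.577
  solve Keq expr → x = -0.2313; check Q = 107.1

[X]_eq = 0.2539 M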